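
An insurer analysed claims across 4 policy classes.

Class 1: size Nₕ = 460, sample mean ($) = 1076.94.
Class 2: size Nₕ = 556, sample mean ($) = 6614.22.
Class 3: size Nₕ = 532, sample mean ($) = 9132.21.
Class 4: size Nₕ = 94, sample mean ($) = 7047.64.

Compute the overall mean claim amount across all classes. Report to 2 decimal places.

5903.60

x̄_st = (Σ Nₕx̄ₕ) / (Σ Nₕ) = (460·1076.94 + 556·6614.22 + 532·9132.21 + 94·7047.64) / 1642
= 9693712.6 / 1642 = 5903.6009... → 5903.60.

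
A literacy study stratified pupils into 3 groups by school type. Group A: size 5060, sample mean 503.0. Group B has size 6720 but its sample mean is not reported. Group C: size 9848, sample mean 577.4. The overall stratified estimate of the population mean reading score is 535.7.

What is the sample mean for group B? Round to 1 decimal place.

499.2

N = 5060 + 6720 + 9848 = 21628.
Overall total = μ·N = 535.7·21628 = 11586119.6.
Subtract the known strata: 5060·503.0 + 9848·577.4 = 8231415.2.
Remaining total for group B: 11586119.6 − 8231415.2 = 3354704.4.
Divide by its size: 3354704.4 / 6720 = 499.212... → 499.2.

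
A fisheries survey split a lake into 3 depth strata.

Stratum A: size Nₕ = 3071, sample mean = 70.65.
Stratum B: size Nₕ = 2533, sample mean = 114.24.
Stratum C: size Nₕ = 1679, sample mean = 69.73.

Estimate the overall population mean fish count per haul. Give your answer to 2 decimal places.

N = 3071 + 2533 + 1679 = 7283.
Weight each subgroup mean by Nₕ/N and sum.
Σ Nₕx̄ₕ = 3071·70.65 + 2533·114.24 + 1679·69.73 = 216966.15 + 289369.92 + 117076.67 = 623412.74.
Divide by N: 623412.74 / 7283 = 85.5983... → 85.60.

85.60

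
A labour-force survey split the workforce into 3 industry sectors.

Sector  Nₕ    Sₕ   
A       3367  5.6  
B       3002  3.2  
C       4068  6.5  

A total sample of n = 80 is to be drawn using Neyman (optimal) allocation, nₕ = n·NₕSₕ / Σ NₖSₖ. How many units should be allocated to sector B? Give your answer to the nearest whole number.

Σ NₕSₕ = 3367·5.6 + 3002·3.2 + 4068·6.5 = 54903.6.
Share for B: 9606.4/54903.6 = 0.17497.
n_B = 80 × 0.17497 = 13.997... → 14.

14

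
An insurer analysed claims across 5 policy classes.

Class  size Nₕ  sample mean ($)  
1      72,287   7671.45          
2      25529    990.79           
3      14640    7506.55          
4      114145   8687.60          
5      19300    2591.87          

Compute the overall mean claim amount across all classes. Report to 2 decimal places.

N = 72287 + 25529 + 14640 + 114145 + 19300 = 245901.
The stratified mean weights each stratum mean by its population share Nₕ/N.
Σ Nₕx̄ₕ = 72287·7671.45 + 25529·990.79 + 14640·7506.55 + 114145·8687.60 + 19300·2591.87 = 554546106.15 + 25293877.91 + 109895892 + 991646102 + 50023091 = 1731405069.06.
Divide by N: 1731405069.06 / 245901 = 7041.0656... → 7041.07.

7041.07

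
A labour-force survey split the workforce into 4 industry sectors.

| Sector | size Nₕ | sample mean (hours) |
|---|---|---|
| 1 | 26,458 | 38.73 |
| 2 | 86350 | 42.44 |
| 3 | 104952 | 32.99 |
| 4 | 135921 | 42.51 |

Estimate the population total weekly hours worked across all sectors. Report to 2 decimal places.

1: 26458·38.73 = 1024718.34
2: 86350·42.44 = 3664694
3: 104952·32.99 = 3462366.48
4: 135921·42.51 = 5778001.71
τ̂ = Σ Nₕx̄ₕ = 13929780.53.

13929780.53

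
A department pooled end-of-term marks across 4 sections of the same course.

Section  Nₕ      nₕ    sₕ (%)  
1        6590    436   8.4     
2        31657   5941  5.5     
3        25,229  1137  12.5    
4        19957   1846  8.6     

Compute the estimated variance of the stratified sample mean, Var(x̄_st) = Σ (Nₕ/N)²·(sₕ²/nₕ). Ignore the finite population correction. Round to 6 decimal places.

0.016601

N = 83433. Term for each stratum: Wₕ²sₕ²/nₕ.
Var(x̄_st) = 0.001009641 + 0.000733043 + 0.012565620 + 0.002292345 = 0.016600650 → 0.016601.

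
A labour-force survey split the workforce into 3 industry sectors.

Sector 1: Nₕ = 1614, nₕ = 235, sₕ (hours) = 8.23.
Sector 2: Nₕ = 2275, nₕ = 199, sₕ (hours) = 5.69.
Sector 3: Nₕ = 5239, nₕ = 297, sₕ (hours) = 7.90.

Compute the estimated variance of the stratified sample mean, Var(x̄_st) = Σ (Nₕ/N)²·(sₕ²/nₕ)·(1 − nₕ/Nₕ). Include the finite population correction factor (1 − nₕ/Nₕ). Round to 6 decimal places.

N = 9128; Wₕ = Nₕ/N.
sector 1: (1614/9128)²·8.23²/235·(1 − 235/1614) = 0.007699249
sector 2: (2275/9128)²·5.69²/199·(1 − 199/2275) = 0.009222081
sector 3: (5239/9128)²·7.90²/297·(1 − 297/5239) = 0.065297659
Sum = 0.082218989 → 0.082219.

0.082219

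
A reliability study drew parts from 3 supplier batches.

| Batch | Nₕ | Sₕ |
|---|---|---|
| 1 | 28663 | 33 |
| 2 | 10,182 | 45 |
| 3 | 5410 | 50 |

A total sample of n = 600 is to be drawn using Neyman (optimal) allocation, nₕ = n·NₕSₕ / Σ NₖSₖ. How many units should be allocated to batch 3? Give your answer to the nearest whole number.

1: NₕSₕ = 28663·33 = 945879
2: NₕSₕ = 10182·45 = 458190
3: NₕSₕ = 5410·50 = 270500
Σ NₕSₕ = 1674569.
n_3 = 600·270500/1674569 = 96.920... → 97.

97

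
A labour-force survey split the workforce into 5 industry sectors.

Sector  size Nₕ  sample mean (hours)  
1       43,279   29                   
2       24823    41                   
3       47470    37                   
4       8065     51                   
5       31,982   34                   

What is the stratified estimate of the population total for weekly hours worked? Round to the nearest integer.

Estimate total by summing Nₕ·x̄ₕ over strata.
43279·29 + 24823·41 + 47470·37 + 8065·51 + 31982·34 = 1255091 + 1017743 + 1756390 + 411315 + 1087388 = 5527927.

5527927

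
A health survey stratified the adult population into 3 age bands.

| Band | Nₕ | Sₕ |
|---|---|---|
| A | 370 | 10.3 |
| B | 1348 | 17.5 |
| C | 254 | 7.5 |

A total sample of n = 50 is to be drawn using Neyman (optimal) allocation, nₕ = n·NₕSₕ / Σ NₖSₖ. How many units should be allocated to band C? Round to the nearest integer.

3

A: NₕSₕ = 370·10.3 = 3811
B: NₕSₕ = 1348·17.5 = 23590
C: NₕSₕ = 254·7.5 = 1905
Σ NₕSₕ = 29306.
n_C = 50·1905/29306 = 3.250... → 3.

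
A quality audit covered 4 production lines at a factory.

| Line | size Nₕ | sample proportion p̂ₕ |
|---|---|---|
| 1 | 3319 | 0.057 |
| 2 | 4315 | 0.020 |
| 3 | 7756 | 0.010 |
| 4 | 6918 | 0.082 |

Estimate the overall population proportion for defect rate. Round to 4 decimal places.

Wₕ = Nₕ/N with N = 22308: 0.1488, 0.1934, 0.3477, 0.3101.
p̂_st = 0.1488·0.057 + 0.1934·0.020 + 0.3477·0.010 + 0.3101·0.082 ≈ 0.041255... → 0.0413.

0.0413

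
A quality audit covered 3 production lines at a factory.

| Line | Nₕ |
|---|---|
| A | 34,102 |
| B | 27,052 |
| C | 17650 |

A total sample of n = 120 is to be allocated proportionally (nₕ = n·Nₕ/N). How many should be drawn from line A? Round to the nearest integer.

N = 34102 + 27052 + 17650 = 78804.
n_A = 120·34102/78804 = 51.929... → 52.

52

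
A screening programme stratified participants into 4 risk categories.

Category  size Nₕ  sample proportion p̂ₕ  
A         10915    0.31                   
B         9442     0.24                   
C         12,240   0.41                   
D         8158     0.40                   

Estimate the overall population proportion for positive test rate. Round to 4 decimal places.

Wₕ = Nₕ/N with N = 40755: 0.2678, 0.2317, 0.3003, 0.2002.
p̂_st = 0.2678·0.31 + 0.2317·0.24 + 0.3003·0.41 + 0.2002·0.40 ≈ 0.341831... → 0.3418.

0.3418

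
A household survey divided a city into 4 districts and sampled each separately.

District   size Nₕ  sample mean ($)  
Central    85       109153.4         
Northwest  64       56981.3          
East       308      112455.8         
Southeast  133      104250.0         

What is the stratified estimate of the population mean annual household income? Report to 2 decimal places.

104112.68

N = 590; weights Wₕ = Nₕ/N = (0.1441, 0.1085, 0.5220, 0.2254).
x̄_st = Σ Wₕ·x̄ₕ = 0.1441·109153.4 + 0.1085·56981.3 + 0.5220·112455.8 + 0.2254·104250.0 ≈ 104112.6756...
→ 104112.68.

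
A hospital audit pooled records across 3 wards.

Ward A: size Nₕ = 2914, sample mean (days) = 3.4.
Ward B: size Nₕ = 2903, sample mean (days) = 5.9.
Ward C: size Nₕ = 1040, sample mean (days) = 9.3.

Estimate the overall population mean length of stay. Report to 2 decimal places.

N = 2914 + 2903 + 1040 = 6857.
Overall mean = Σ (Nₕ/N)·x̄ₕ — weight by population share, not a simple average.
Σ Nₕx̄ₕ = 2914·3.4 + 2903·5.9 + 1040·9.3 = 9907.6 + 17127.7 + 9672 = 36707.3.
Divide by N: 36707.3 / 6857 = 5.3533... → 5.35.

5.35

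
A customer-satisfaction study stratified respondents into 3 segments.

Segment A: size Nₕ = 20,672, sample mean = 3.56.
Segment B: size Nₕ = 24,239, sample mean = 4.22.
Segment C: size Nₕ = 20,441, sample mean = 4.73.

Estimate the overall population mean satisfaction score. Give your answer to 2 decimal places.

4.17

N = 65352; weights Wₕ = Nₕ/N = (0.3163, 0.3709, 0.3128).
x̄_st = Σ Wₕ·x̄ₕ = 0.3163·3.56 + 0.3709·4.22 + 0.3128·4.73 ≈ 4.1707...
→ 4.17.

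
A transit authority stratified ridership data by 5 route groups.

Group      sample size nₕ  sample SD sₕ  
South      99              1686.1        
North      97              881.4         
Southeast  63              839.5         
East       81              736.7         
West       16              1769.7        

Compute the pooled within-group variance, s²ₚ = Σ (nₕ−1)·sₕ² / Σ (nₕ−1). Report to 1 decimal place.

1388254.8

South: (99−1)·1686.1² = 98·2842933.21 = 278607454.58
North: (97−1)·881.4² = 96·776865.96 = 74579132.16
Southeast: (63−1)·839.5² = 62·704760.25 = 43695135.5
East: (81−1)·736.7² = 80·542726.89 = 43418151.2
West: (16−1)·1769.7² = 15·3131838.09 = 46977571.35
Numerator = 487277444.79; denominator = Σ(nₕ−1) = 351.
s²ₚ = 487277444.79/351 = 1388254.828... → 1388254.8.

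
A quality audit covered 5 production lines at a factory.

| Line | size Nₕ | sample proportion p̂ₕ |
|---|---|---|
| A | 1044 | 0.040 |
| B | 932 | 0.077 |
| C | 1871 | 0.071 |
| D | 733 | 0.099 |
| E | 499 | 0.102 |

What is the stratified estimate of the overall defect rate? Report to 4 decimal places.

Wₕ = Nₕ/N with N = 5079: 0.2056, 0.1835, 0.3684, 0.1443, 0.0982.
p̂_st = 0.2056·0.040 + 0.1835·0.077 + 0.3684·0.071 + 0.1443·0.099 + 0.0982·0.102 ≈ 0.072816... → 0.0728.

0.0728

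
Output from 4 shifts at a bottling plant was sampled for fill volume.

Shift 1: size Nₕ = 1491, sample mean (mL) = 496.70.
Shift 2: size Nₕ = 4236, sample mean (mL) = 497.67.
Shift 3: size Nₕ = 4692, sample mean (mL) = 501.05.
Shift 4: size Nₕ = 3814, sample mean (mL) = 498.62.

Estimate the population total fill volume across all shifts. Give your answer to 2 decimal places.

7101373.10

1: 1491·496.70 = 740579.7
2: 4236·497.67 = 2108130.12
3: 4692·501.05 = 2350926.6
4: 3814·498.62 = 1901736.68
τ̂ = Σ Nₕx̄ₕ = 7101373.10.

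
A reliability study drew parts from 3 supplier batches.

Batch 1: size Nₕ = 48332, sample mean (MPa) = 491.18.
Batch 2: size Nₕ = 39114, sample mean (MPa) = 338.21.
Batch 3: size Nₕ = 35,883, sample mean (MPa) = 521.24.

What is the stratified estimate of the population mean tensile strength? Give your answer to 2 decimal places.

x̄_st = (Σ Nₕx̄ₕ) / (Σ Nₕ) = (48332·491.18 + 39114·338.21 + 35883·521.24) / 123329
= 55672112.62 / 123329 = 451.4114... → 451.41.

451.41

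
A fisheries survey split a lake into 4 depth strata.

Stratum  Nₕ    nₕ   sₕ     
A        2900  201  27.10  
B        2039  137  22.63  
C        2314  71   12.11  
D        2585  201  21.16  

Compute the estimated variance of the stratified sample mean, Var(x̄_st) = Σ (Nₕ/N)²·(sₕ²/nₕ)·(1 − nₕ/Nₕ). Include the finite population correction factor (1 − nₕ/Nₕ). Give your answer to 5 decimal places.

0.69787

N = 9838; Wₕ = Nₕ/N.
stratum A: (2900/9838)²·27.10²/201·(1 − 201/2900) = 0.29548114
stratum B: (2039/9838)²·22.63²/137·(1 − 137/2039) = 0.14978304
stratum C: (2314/9838)²·12.11²/71·(1 − 71/2314) = 0.11076663
stratum D: (2585/9838)²·21.16²/201·(1 − 201/2585) = 0.14183664
Sum = 0.69786745 → 0.69787.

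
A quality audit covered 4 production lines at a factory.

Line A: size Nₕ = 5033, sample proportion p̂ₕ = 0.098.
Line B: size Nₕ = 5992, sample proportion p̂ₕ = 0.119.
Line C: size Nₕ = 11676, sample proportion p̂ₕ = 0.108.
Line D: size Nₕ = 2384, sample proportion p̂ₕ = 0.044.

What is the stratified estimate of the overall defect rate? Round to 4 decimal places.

0.1025

Wₕ = Nₕ/N with N = 25085: 0.2006, 0.2389, 0.4655, 0.0950.
p̂_st = 0.2006·0.098 + 0.2389·0.119 + 0.4655·0.108 + 0.0950·0.044 ≈ 0.102539... → 0.1025.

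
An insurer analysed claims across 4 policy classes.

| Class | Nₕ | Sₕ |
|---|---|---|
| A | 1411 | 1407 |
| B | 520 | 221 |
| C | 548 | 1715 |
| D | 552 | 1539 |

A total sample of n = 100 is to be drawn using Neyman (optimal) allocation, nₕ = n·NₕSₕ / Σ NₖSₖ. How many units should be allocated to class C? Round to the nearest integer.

A: NₕSₕ = 1411·1407 = 1985277
B: NₕSₕ = 520·221 = 114920
C: NₕSₕ = 548·1715 = 939820
D: NₕSₕ = 552·1539 = 849528
Σ NₕSₕ = 3889545.
n_C = 100·939820/3889545 = 24.163... → 24.

24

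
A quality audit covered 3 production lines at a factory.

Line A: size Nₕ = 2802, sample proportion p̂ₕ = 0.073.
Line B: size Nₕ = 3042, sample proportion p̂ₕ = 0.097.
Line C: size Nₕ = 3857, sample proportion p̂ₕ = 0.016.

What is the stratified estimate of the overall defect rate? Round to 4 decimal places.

N = 2802 + 3042 + 3857 = 9701.
Overall proportion = Σ (Nₕ/N)·p̂ₕ.
Σ Nₕp̂ₕ = 204.546 + 295.074 + 61.712 = 561.332.
561.332 / 9701 = 0.057863... → 0.0579.

0.0579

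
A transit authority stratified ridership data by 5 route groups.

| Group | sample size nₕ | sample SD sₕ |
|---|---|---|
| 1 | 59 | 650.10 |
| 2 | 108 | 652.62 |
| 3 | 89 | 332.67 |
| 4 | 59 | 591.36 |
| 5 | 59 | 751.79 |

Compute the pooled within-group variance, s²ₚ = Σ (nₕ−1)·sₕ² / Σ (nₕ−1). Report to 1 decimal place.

360130.1

Degrees of freedom: 58 + 107 + 88 + 58 + 58 = 369.
Σ(nₕ−1)sₕ² = 58·422630.01 + 107·425912.8644 + 88·110669.3289 + 58·349706.6496 + 58·565188.2041 = 132888019.5286.
s²ₚ = 132888019.5286 / 369 = 360130.134... → 360130.1.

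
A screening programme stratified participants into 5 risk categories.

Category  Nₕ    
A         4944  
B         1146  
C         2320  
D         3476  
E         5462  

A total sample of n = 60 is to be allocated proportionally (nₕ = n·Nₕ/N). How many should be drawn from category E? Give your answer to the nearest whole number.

19

N = 4944 + 1146 + 2320 + 3476 + 5462 = 17348.
n_E = 60·5462/17348 = 18.891... → 19.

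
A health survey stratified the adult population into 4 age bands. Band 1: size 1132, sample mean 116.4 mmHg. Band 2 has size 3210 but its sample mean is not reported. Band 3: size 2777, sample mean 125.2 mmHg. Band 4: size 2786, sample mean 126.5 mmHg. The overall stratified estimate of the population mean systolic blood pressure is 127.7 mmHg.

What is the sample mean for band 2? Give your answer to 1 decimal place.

Σ Nₕx̄ₕ = N·μ, so 3210·x̄_2 = 9905·127.7 − (1132·116.4 + 2777·125.2 + 2786·126.5).
= 1264868.5 − 831874.2 = 432994.3.
x̄_2 = 432994.3 / 3210 = 134.889... → 134.9.

134.9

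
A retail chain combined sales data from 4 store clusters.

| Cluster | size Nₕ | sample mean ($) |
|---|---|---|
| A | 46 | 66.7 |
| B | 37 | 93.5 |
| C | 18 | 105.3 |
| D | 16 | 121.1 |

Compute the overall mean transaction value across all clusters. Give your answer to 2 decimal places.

N = 46 + 37 + 18 + 16 = 117.
Overall mean = Σ (Nₕ/N)·x̄ₕ — weight by population share, not a simple average.
Σ Nₕx̄ₕ = 46·66.7 + 37·93.5 + 18·105.3 + 16·121.1 = 3068.2 + 3459.5 + 1895.4 + 1937.6 = 10360.7.
Divide by N: 10360.7 / 117 = 88.5530... → 88.55.

88.55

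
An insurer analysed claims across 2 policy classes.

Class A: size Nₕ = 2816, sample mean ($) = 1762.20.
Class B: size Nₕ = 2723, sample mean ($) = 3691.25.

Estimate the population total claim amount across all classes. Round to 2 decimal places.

A: 2816·1762.20 = 4962355.2
B: 2723·3691.25 = 10051273.75
τ̂ = Σ Nₕx̄ₕ = 15013628.95.

15013628.95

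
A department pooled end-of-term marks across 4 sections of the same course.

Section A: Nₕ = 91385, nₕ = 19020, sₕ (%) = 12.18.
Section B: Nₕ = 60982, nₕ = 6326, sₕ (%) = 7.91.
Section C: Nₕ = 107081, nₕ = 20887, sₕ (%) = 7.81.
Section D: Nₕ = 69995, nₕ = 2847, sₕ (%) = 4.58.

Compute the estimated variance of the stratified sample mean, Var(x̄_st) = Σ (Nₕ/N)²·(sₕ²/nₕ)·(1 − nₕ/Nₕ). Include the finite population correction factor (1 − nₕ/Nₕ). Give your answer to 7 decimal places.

0.0013464

N = 329443; Wₕ = Nₕ/N.
section A: (91385/329443)²·12.18²/19020·(1 − 19020/91385) = 0.0004752553
section B: (60982/329443)²·7.91²/6326·(1 − 6326/60982) = 0.0003037405
section C: (107081/329443)²·7.81²/20887·(1 − 20887/107081) = 0.0002483447
section D: (69995/329443)²·4.58²/2847·(1 − 2847/69995) = 0.0003190678
Sum = 0.0013464083 → 0.0013464.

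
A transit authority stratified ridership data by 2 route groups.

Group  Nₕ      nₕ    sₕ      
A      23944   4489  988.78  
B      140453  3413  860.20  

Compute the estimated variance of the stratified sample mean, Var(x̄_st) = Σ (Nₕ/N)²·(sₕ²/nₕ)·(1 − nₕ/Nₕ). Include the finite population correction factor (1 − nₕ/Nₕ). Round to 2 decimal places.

158.16

N = 164397; Wₕ = Nₕ/N.
group A: (23944/164397)²·988.78²/4489·(1 − 4489/23944) = 3.75396
group B: (140453/164397)²·860.20²/3413·(1 − 3413/140453) = 154.40209
Sum = 158.15605 → 158.16.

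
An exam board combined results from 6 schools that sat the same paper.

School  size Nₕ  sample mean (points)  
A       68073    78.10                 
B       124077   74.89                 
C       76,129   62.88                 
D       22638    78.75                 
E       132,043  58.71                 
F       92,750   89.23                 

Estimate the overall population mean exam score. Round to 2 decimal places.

72.15

N = 515710; weights Wₕ = Nₕ/N = (0.1320, 0.2406, 0.1476, 0.0439, 0.2560, 0.1798).
x̄_st = Σ Wₕ·x̄ₕ = 0.1320·78.10 + 0.2406·74.89 + 0.1476·62.88 + 0.0439·78.75 + 0.2560·58.71 + 0.1798·89.23 ≈ 72.1465...
→ 72.15.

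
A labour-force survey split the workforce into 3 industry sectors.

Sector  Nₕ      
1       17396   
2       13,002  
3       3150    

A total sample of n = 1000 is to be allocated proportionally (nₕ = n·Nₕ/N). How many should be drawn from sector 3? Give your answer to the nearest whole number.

94

Share of sector 3 = 3150/33548 = 0.09390.
Allocate 1000 × 0.09390 = 93.895... → 94.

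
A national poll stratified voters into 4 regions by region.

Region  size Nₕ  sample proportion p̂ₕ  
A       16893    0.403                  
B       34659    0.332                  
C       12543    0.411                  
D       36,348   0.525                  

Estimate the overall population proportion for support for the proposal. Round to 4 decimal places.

0.4236

N = 16893 + 34659 + 12543 + 36348 = 100443.
Overall proportion = Σ (Nₕ/N)·p̂ₕ.
Σ Nₕp̂ₕ = 6807.879 + 11506.788 + 5155.173 + 19082.7 = 42552.54.
42552.54 / 100443 = 0.423649... → 0.4236.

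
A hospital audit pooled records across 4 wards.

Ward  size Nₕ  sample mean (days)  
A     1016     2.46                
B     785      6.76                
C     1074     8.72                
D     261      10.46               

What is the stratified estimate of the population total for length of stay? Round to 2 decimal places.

19901.30

Estimate total by summing Nₕ·x̄ₕ over strata.
1016·2.46 + 785·6.76 + 1074·8.72 + 261·10.46 = 2499.36 + 5306.6 + 9365.28 + 2730.06 = 19901.30.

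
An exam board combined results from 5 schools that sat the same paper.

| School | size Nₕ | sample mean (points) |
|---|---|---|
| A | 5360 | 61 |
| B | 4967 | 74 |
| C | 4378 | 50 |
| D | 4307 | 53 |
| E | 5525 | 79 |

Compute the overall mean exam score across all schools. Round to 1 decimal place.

64.3

N = 24537; weights Wₕ = Nₕ/N = (0.2184, 0.2024, 0.1784, 0.1755, 0.2252).
x̄_st = Σ Wₕ·x̄ₕ = 0.2184·61 + 0.2024·74 + 0.1784·50 + 0.1755·53 + 0.2252·79 ≈ 64.318...
→ 64.3.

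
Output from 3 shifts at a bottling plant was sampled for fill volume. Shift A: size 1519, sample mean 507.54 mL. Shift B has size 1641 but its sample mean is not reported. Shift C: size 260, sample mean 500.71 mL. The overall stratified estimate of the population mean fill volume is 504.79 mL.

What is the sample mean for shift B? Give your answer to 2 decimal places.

502.89

N = 1519 + 1641 + 260 = 3420.
Overall total = μ·N = 504.79·3420 = 1726381.8.
Subtract the known strata: 1519·507.54 + 260·500.71 = 901137.86.
Remaining total for shift B: 1726381.8 − 901137.86 = 825243.94.
Divide by its size: 825243.94 / 1641 = 502.8909... → 502.89.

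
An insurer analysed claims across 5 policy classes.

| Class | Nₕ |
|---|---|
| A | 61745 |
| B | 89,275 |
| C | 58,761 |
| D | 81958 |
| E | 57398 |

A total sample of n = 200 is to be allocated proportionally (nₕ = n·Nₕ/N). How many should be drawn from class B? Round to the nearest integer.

51

Share of class B = 89275/349137 = 0.25570.
Allocate 200 × 0.25570 = 51.140... → 51.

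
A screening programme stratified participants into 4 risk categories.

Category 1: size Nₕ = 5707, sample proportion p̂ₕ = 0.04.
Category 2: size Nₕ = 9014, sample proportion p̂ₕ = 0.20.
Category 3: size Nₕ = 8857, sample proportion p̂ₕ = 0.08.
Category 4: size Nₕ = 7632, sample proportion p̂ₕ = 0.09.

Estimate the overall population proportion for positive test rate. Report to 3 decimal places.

0.110

Wₕ = Nₕ/N with N = 31210: 0.1829, 0.2888, 0.2838, 0.2445.
p̂_st = 0.1829·0.04 + 0.2888·0.20 + 0.2838·0.08 + 0.2445·0.09 ≈ 0.10979... → 0.110.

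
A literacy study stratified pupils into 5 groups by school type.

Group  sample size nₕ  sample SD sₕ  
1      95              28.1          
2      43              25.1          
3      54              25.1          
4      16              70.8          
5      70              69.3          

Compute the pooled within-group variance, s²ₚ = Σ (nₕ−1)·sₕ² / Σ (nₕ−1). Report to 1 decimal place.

Degrees of freedom: 94 + 42 + 53 + 15 + 69 = 273.
Σ(nₕ−1)sₕ² = 94·789.61 + 42·630.01 + 53·630.01 + 15·5012.64 + 69·4802.49 = 540635.7.
s²ₚ = 540635.7 / 273 = 1980.351... → 1980.4.

1980.4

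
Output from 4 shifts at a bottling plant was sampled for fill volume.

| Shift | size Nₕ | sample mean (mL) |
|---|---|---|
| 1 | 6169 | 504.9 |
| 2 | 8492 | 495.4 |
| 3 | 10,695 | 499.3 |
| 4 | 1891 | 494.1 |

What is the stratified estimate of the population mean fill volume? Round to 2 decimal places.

x̄_st = (Σ Nₕx̄ₕ) / (Σ Nₕ) = (6169·504.9 + 8492·495.4 + 10695·499.3 + 1891·494.1) / 27247
= 13596021.5 / 27247 = 498.9915... → 498.99.

498.99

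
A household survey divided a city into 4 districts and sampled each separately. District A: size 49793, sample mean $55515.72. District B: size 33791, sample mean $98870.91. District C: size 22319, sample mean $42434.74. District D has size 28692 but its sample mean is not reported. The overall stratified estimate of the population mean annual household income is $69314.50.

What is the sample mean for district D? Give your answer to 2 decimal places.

N = 49793 + 33791 + 22319 + 28692 = 134595.
Overall total = μ·N = 69314.50·134595 = 9329385127.5.
Subtract the known strata: 49793·55515.72 + 33791·98870.91 + 22319·42434.74 = 7052342127.83.
Remaining total for district D: 9329385127.5 − 7052342127.83 = 2277042999.67.
Divide by its size: 2277042999.67 / 28692 = 79361.5990... → 79361.60.

79361.60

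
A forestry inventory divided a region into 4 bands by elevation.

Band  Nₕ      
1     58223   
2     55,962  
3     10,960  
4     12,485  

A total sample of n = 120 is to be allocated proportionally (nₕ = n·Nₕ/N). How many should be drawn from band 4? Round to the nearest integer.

Share of band 4 = 12485/137630 = 0.09071.
Allocate 120 × 0.09071 = 10.886... → 11.

11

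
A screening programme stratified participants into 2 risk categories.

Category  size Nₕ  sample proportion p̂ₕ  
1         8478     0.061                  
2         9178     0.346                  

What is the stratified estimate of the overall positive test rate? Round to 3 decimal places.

0.209

Wₕ = Nₕ/N with N = 17656: 0.4802, 0.5198.
p̂_st = 0.4802·0.061 + 0.5198·0.346 ≈ 0.20915... → 0.209.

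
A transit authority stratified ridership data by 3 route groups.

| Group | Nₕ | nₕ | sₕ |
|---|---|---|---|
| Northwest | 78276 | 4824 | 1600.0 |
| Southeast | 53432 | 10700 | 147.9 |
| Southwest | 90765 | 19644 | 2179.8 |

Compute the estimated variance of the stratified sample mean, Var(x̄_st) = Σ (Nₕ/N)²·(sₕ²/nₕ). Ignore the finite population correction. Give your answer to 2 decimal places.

N = 222473. Term for each stratum: Wₕ²sₕ²/nₕ.
Var(x̄_st) = 65.69545 + 0.11792 + 40.26109 = 106.07447 → 106.07.

106.07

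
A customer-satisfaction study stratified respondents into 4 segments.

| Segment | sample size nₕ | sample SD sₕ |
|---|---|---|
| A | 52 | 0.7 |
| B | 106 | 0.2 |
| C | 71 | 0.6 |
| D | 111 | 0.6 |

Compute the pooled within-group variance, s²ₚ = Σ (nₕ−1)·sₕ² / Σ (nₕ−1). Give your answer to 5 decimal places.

0.27973

Degrees of freedom: 51 + 105 + 70 + 110 = 336.
Σ(nₕ−1)sₕ² = 51·0.49 + 105·0.04 + 70·0.36 + 110·0.36 = 93.99.
s²ₚ = 93.99 / 336 = 0.2797321... → 0.27973.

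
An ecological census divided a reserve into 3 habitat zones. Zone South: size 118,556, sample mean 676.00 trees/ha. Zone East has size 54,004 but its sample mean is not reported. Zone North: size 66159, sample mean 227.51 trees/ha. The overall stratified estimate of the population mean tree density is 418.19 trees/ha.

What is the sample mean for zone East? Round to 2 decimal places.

85.81

Σ Nₕx̄ₕ = N·μ, so 54004·x̄_East = 238719·418.19 − (118556·676.00 + 66159·227.51).
= 99829898.61 − 95195690.09 = 4634208.52.
x̄_East = 4634208.52 / 54004 = 85.8123... → 85.81.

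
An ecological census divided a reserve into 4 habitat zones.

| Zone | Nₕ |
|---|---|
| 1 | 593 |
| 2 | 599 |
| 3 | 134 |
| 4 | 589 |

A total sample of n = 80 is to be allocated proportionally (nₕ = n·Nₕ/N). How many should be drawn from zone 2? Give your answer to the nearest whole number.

25

Share of zone 2 = 599/1915 = 0.31279.
Allocate 80 × 0.31279 = 25.023... → 25.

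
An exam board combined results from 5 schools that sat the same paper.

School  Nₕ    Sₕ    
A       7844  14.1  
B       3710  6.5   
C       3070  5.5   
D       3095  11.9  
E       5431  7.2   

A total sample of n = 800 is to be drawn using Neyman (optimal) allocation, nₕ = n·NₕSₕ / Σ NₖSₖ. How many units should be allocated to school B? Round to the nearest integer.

85

A: NₕSₕ = 7844·14.1 = 110600.4
B: NₕSₕ = 3710·6.5 = 24115
C: NₕSₕ = 3070·5.5 = 16885
D: NₕSₕ = 3095·11.9 = 36830.5
E: NₕSₕ = 5431·7.2 = 39103.2
Σ NₕSₕ = 227534.1.
n_B = 800·24115/227534.1 = 84.787... → 85.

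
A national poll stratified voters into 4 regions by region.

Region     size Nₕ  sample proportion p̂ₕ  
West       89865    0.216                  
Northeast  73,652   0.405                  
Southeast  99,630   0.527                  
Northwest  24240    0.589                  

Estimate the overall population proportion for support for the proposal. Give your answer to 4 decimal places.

Wₕ = Nₕ/N with N = 287387: 0.3127, 0.2563, 0.3467, 0.0843.
p̂_st = 0.3127·0.216 + 0.2563·0.405 + 0.3467·0.527 + 0.0843·0.589 ≈ 0.403714... → 0.4037.

0.4037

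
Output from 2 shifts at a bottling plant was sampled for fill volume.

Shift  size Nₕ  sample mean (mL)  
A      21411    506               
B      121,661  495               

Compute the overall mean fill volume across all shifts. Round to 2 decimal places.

496.65

x̄_st = (Σ Nₕx̄ₕ) / (Σ Nₕ) = (21411·506 + 121661·495) / 143072
= 71056161 / 143072 = 496.6462... → 496.65.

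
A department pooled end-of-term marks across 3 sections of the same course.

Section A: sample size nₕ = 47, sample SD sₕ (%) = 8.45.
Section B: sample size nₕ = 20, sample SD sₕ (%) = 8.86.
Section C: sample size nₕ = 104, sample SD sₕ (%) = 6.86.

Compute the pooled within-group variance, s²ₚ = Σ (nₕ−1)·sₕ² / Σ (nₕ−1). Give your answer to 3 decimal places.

57.281

A: (47−1)·8.45² = 46·71.4025 = 3284.515
B: (20−1)·8.86² = 19·78.4996 = 1491.4924
C: (104−1)·6.86² = 103·47.0596 = 4847.1388
Numerator = 9623.1462; denominator = Σ(nₕ−1) = 168.
s²ₚ = 9623.1462/168 = 57.28063... → 57.281.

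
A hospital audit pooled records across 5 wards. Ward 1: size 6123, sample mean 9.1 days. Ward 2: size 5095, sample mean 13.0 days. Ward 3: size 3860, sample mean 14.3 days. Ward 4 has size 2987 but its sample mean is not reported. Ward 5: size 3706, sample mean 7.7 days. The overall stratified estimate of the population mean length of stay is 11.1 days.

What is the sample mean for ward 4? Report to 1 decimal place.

12.0

Σ Nₕx̄ₕ = N·μ, so 2987·x̄_4 = 21771·11.1 − (6123·9.1 + 5095·13.0 + 3860·14.3 + 3706·7.7).
= 241658.1 − 205688.5 = 35969.6.
x̄_4 = 35969.6 / 2987 = 12.042... → 12.0.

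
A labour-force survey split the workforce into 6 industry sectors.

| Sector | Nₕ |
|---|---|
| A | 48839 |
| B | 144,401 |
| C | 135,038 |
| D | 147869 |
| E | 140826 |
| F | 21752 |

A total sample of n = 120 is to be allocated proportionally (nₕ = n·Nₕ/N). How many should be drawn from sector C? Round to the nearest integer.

25

N = 48839 + 144401 + 135038 + 147869 + 140826 + 21752 = 638725.
n_C = 120·135038/638725 = 25.370... → 25.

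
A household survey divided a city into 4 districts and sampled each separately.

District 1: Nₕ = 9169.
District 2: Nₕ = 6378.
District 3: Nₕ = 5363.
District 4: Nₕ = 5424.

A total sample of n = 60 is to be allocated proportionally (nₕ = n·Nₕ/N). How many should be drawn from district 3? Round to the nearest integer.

N = 9169 + 6378 + 5363 + 5424 = 26334.
n_3 = 60·5363/26334 = 12.219... → 12.

12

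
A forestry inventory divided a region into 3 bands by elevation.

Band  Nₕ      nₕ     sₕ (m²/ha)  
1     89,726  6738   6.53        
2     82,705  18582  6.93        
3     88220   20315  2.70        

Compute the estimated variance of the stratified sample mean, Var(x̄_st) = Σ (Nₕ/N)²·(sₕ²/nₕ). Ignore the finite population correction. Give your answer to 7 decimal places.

0.0010512

N = 260651; Wₕ = Nₕ/N.
band 1: (89726/260651)²·6.53²/6738 = 0.0007499170
band 2: (82705/260651)²·6.93²/18582 = 0.0002602069
band 3: (88220/260651)²·2.70²/20315 = 0.0000411080
Sum = 0.0010512318 → 0.0010512.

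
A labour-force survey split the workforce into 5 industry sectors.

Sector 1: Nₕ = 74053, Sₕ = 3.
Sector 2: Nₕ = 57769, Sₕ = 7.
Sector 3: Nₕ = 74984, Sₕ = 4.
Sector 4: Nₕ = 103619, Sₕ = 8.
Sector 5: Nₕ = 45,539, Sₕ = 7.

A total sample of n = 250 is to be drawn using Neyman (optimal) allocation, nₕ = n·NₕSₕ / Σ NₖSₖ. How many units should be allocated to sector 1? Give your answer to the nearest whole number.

Σ NₕSₕ = 74053·3 + 57769·7 + 74984·4 + 103619·8 + 45539·7 = 2074203.
Share for 1: 222159/2074203 = 0.10711.
n_1 = 250 × 0.10711 = 26.776... → 27.

27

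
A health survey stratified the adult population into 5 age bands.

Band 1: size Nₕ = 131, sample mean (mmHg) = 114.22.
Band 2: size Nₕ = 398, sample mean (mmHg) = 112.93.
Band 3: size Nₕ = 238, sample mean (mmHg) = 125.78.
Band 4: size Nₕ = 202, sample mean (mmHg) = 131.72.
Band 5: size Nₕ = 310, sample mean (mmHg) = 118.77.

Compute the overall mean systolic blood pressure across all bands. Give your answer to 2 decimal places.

N = 1279; weights Wₕ = Nₕ/N = (0.1024, 0.3112, 0.1861, 0.1579, 0.2424).
x̄_st = Σ Wₕ·x̄ₕ = 0.1024·114.22 + 0.3112·112.93 + 0.1861·125.78 + 0.1579·131.72 + 0.2424·118.77 ≈ 119.8364...
→ 119.84.

119.84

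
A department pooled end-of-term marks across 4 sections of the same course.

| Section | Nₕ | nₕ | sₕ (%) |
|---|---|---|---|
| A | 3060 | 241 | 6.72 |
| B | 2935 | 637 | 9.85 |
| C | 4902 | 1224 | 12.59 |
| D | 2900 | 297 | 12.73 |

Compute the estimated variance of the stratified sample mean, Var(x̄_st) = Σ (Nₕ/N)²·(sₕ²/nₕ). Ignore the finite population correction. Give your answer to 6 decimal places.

0.056563

N = 13797. Term for each stratum: Wₕ²sₕ²/nₕ.
Var(x̄_st) = 0.009217115 + 0.006892550 + 0.016347349 + 0.024106104 = 0.056563118 → 0.056563.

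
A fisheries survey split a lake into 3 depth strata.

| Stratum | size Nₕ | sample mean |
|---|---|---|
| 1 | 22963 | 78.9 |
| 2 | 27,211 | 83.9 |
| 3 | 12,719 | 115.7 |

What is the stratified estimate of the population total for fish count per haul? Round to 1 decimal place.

1: 22963·78.9 = 1811780.7
2: 27211·83.9 = 2283002.9
3: 12719·115.7 = 1471588.3
τ̂ = Σ Nₕx̄ₕ = 5566371.9.

5566371.9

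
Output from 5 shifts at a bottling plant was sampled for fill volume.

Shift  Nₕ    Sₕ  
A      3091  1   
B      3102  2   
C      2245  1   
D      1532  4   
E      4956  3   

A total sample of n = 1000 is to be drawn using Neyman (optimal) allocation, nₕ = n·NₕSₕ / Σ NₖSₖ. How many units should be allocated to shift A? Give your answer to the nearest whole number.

95

A: NₕSₕ = 3091·1 = 3091
B: NₕSₕ = 3102·2 = 6204
C: NₕSₕ = 2245·1 = 2245
D: NₕSₕ = 1532·4 = 6128
E: NₕSₕ = 4956·3 = 14868
Σ NₕSₕ = 32536.
n_A = 1000·3091/32536 = 95.002... → 95.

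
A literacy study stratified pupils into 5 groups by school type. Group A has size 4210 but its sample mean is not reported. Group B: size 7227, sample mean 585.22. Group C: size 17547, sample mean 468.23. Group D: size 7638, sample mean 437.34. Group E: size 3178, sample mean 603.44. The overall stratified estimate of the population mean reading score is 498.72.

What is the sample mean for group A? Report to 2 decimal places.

509.62

Σ Nₕx̄ₕ = N·μ, so 4210·x̄_A = 39800·498.72 − (7227·585.22 + 17547·468.23 + 7638·437.34 + 3178·603.44).
= 19849056 − 17703551.99 = 2145504.01.
x̄_A = 2145504.01 / 4210 = 509.6209... → 509.62.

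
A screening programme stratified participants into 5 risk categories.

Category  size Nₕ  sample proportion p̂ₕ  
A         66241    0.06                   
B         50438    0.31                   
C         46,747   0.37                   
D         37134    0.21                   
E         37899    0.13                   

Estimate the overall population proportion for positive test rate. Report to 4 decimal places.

0.2081

Wₕ = Nₕ/N with N = 238459: 0.2778, 0.2115, 0.1960, 0.1557, 0.1589.
p̂_st = 0.2778·0.06 + 0.2115·0.31 + 0.1960·0.37 + 0.1557·0.21 + 0.1589·0.13 ≈ 0.208135... → 0.2081.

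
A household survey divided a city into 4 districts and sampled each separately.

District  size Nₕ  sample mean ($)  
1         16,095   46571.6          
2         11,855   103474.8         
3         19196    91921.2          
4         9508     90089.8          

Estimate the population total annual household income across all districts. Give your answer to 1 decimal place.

Estimate total by summing Nₕ·x̄ₕ over strata.
16095·46571.6 + 11855·103474.8 + 19196·91921.2 + 9508·90089.8 = 749569902 + 1226693754 + 1764519355.2 + 856573818.4 = 4597356829.6.

4597356829.6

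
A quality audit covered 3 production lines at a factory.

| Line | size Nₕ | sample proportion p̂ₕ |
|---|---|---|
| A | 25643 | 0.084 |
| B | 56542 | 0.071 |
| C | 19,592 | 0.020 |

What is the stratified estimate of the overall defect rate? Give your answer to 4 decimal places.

N = 25643 + 56542 + 19592 = 101777.
Overall proportion = Σ (Nₕ/N)·p̂ₕ.
Σ Nₕp̂ₕ = 2154.012 + 4014.482 + 391.84 = 6560.334.
6560.334 / 101777 = 0.064458... → 0.0645.

0.0645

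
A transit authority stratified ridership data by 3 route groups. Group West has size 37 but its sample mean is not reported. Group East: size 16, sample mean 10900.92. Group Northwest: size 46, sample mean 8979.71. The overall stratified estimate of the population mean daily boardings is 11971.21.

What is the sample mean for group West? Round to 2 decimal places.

Σ Nₕx̄ₕ = N·μ, so 37·x̄_West = 99·11971.21 − (16·10900.92 + 46·8979.71).
= 1185149.79 − 587481.38 = 597668.41.
x̄_West = 597668.41 / 37 = 16153.2003... → 16153.20.

16153.20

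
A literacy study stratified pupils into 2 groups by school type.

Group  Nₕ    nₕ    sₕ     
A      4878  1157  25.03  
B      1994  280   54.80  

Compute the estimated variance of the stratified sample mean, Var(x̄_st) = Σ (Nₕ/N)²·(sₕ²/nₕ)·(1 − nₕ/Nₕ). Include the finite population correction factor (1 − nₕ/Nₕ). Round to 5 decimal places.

N = 6872. Term for each stratum: Wₕ²sₕ²/nₕ·(1−nₕ/Nₕ).
Var(x̄_st) = 0.20812464 + 0.77619842 = 0.98432306 → 0.98432.

0.98432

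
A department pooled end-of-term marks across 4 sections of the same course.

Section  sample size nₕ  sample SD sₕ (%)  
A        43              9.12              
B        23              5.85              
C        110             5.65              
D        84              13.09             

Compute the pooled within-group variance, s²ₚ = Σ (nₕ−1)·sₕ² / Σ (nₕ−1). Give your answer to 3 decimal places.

85.733

Degrees of freedom: 42 + 22 + 109 + 83 = 256.
Σ(nₕ−1)sₕ² = 42·83.1744 + 22·34.2225 + 109·31.9225 + 83·171.3481 = 21947.6646.
s²ₚ = 21947.6646 / 256 = 85.73306... → 85.733.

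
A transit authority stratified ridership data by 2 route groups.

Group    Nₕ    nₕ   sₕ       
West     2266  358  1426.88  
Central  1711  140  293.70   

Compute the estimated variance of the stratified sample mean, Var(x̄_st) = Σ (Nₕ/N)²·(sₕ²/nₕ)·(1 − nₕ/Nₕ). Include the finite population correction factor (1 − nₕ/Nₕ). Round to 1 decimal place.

1659.3

N = 3977; Wₕ = Nₕ/N.
group West: (2266/3977)²·1426.88²/358·(1 − 358/2266) = 1554.6011
group Central: (1711/3977)²·293.70²/140·(1 − 140/1711) = 104.7116
Sum = 1659.3127 → 1659.3.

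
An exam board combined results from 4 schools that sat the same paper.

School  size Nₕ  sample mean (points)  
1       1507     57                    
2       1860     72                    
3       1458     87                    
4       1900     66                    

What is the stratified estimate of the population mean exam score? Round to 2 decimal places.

N = 6725; weights Wₕ = Nₕ/N = (0.2241, 0.2766, 0.2168, 0.2825).
x̄_st = Σ Wₕ·x̄ₕ = 0.2241·57 + 0.2766·72 + 0.2168·87 + 0.2825·66 ≈ 70.1955...
→ 70.20.

70.20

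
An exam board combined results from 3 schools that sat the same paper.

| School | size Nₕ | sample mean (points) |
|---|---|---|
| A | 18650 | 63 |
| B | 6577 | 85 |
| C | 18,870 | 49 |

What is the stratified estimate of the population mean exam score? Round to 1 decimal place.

N = 44097; weights Wₕ = Nₕ/N = (0.4229, 0.1491, 0.4279).
x̄_st = Σ Wₕ·x̄ₕ = 0.4229·63 + 0.1491·85 + 0.4279·49 ≈ 60.290...
→ 60.3.

60.3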